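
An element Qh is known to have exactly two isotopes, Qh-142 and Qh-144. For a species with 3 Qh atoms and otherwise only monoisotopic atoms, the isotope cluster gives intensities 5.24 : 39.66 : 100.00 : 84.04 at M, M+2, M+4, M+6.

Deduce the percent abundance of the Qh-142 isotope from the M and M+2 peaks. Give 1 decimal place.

28.4%

Write p for the Qh-142 fraction. I(M+2)/I(M) = [C(3,1)·p^2·(1−p)] / p^3 = 3·(1−p)/p = 39.66/5.24 = 7.5687
(1−p)/p = 7.5687/3 = 2.5229  ⇒  p = 1/(1 + 2.5229) = 0.2839
Qh-142: 28.4%, Qh-144: 71.6%.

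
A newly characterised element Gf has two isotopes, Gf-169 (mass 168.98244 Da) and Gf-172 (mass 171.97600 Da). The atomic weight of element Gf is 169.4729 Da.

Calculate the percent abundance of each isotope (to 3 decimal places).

Gf-169: 83.616%, Gf-172: 16.384%

Let x be the fractional abundance of Gf-169; then Gf-172 has abundance 1 − x.
168.98244·x + 171.97600·(1 − x) = 169.4729
(168.98244 − 171.97600)·x = 169.4729 − 171.97600
x = -2.50310 / -2.99356 = 0.83616 → 83.616% Gf-169, 16.384% Gf-172.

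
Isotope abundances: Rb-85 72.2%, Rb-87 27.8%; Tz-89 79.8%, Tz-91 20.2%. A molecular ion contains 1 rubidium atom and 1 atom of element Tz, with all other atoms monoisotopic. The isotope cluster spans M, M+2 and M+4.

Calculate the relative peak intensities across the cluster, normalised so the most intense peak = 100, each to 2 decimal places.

100.00 : 63.82 : 9.75

Rubidium pattern (n=1): 0.7220 : 0.2780
Element Tz pattern (n=1): 0.7980 : 0.2020
Convolve the two distributions (both contribute in 2-u steps):
  M: 0.7220×0.7980 = 0.576156
  M+2: 0.7220×0.2020 + 0.2780×0.7980 = 0.367688
  M+4: 0.2780×0.2020 = 0.056156
Scale to base peak (0.576156) = 100: 100.00 : 63.82 : 9.75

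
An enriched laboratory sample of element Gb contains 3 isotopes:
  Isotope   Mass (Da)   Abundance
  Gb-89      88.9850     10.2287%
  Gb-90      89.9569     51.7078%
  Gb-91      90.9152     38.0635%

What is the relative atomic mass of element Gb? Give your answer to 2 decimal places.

90.22 Da

Weight each isotope mass by its fractional abundance: 0.102287 × 88.9850 + 0.517078 × 89.9569 + 0.380635 × 90.9152
= 9.10201 + 46.51473 + 34.60551 = 90.22225 Da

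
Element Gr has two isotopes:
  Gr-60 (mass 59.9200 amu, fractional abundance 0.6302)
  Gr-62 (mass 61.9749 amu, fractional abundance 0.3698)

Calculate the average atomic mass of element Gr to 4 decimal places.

60.6799 amu

Ar = Σ fᵢ·mᵢ = 0.6302 × 59.9200 + 0.3698 × 61.9749
= 37.76158 + 22.91832 = 60.67990 amu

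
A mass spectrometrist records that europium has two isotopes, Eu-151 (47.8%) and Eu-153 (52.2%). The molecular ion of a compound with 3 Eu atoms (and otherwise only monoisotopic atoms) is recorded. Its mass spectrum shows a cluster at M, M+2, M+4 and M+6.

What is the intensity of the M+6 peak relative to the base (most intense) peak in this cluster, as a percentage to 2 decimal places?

(0.478 + 0.522)^3 gives M 0.1092, M+2 0.3578, M+4 0.3907, M+6 0.1422; the largest is M+4.
P(M+4) = C(3,2) × 0.478^1 × 0.522^2 = 3 × 0.4780 × 0.272484 = 0.390742 (base)
P(M+6) = C(3,3) × 0.478^0 × 0.522^3 = 1 × 1.0000 × 0.14223665 = 0.142237
Relative intensity = 0.142237 / 0.390742 × 100 = 36.40

36.40%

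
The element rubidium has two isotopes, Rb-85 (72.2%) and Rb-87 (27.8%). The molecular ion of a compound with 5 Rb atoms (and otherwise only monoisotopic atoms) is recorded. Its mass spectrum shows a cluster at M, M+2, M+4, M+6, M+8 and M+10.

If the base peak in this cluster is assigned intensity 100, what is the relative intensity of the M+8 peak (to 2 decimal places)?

5.71

(0.722 + 0.278)^5 gives M 0.1962, M+2 0.3777, M+4 0.2909, M+6 0.1120, M+8 0.0216, M+10 0.0017; the largest is M+2.
P(M+2) = C(5,1) × 0.722^4 × 0.278^1 = 5 × 0.27173701 × 0.2780 = 0.377714 (base)
P(M+8) = C(5,4) × 0.722^1 × 0.278^4 = 5 × 0.7220 × 0.00597282 = 0.021562
Relative intensity = 0.021562 / 0.377714 × 100 = 5.71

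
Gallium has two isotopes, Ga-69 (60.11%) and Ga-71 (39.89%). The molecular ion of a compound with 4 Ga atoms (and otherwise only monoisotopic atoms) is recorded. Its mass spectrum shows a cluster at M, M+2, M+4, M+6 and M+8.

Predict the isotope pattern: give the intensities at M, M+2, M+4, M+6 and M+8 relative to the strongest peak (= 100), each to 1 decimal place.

37.7 : 100.0 : 99.5 : 44.0 : 7.3

The 4 Ga atoms are independent, so intensities follow the terms of (0.6011 + 0.3989)^4.
P(M) = 0.6011^4 = 0.130553
P(M+2) = 4 × 0.6011^3 × 0.3989^1 = 0.346549
P(M+4) = 6 × 0.6011^2 × 0.3989^2 = 0.344963
P(M+6) = 4 × 0.6011^1 × 0.3989^3 = 0.152616
P(M+8) = 0.3989^4 = 0.025320
The M+2 peak is largest (0.346549); scaling to 100 gives 37.7 : 100.0 : 99.5 : 44.0 : 7.3.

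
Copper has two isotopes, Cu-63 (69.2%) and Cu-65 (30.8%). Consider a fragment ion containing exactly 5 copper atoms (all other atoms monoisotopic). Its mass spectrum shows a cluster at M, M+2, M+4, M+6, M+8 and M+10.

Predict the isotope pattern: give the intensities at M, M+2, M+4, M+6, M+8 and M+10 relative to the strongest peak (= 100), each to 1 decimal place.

44.9 : 100.0 : 89.0 : 39.6 : 8.8 : 0.8

Each Cu atom is independently Cu-63 (p = 0.692) or Cu-65 (q = 0.308); the cluster is the binomial expansion (p + q)^5.
P(M) = 0.692^5 = 0.158683
P(M+2) = 5 × 0.692^4 × 0.308^1 = 0.353139
P(M+4) = 10 × 0.692^3 × 0.308^2 = 0.314355
P(M+6) = 10 × 0.692^2 × 0.308^3 = 0.139915
P(M+8) = 5 × 0.692^1 × 0.308^4 = 0.031137
P(M+10) = 0.308^5 = 0.002772
The M+2 peak is largest (0.353139); scaling to 100 gives 44.9 : 100.0 : 89.0 : 39.6 : 8.8 : 0.8.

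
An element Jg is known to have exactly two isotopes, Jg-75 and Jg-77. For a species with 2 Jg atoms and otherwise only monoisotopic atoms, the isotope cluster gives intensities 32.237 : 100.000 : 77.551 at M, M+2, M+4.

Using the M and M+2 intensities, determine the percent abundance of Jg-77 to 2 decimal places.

60.80%

Let p = fractional abundance of Jg-75. I(M+2)/I(M) = [C(2,1)·p^1·(1−p)] / p^2 = 2·(1−p)/p = 100.000/32.237 = 3.1020
(1−p)/p = 3.1020/2 = 1.5510  ⇒  p = 1/(1 + 1.5510) = 0.3920
Jg-75: 39.20%, Jg-77: 60.80%.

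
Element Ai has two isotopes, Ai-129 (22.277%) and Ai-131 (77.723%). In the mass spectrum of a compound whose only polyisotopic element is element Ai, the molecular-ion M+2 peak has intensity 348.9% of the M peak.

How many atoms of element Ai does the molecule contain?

With n Ai atoms, P(M+2)/P(M) = C(n,1)·p^(n−1)q / p^n = n·q/p = n · 0.77723/0.22277.
n = 3.489 × 0.22277/0.77723 = 1.00 ≈ 1

1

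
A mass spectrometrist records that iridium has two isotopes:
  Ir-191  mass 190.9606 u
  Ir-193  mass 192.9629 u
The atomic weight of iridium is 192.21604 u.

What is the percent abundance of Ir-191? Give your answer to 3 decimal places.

Let x be the fractional abundance of Ir-191; then Ir-193 has abundance 1 − x.
190.9606·x + 192.9629·(1 − x) = 192.21604
(190.9606 − 192.9629)·x = 192.21604 − 192.9629
x = -0.74686 / -2.0023 = 0.37300 → 37.300% Ir-191, 62.700% Ir-193.

37.300%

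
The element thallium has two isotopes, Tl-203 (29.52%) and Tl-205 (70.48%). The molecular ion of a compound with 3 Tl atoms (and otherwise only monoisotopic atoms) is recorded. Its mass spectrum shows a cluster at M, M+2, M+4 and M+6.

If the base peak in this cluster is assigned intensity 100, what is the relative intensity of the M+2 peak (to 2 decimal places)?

41.88

Term probabilities: M 0.0257, M+2 0.1843, M+4 0.4399, M+6 0.3501. Base peak = M+4.
P(M+4) = C(3,2) × 0.2952^1 × 0.7048^2 = 3 × 0.2952 × 0.49674304 = 0.439916 (base)
P(M+2) = C(3,1) × 0.2952^2 × 0.7048^1 = 3 × 0.08714304 × 0.7048 = 0.184255
Relative intensity = 0.184255 / 0.439916 × 100 = 41.88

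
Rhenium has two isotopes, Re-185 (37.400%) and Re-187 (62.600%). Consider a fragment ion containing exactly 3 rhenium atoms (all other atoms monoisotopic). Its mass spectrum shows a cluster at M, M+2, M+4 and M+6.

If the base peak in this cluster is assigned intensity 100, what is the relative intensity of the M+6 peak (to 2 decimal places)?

55.79

Binomial terms of (0.37400 + 0.62600)^3: M 0.0523, M+2 0.2627, M+4 0.4397, M+6 0.2453 → M+4 is the base peak.
P(M+4) = C(3,2) × 0.37400^1 × 0.62600^2 = 3 × 0.3740 × 0.391876 = 0.439685 (base)
P(M+6) = C(3,3) × 0.37400^0 × 0.62600^3 = 1 × 1.0000 × 0.24531438 = 0.245314
Relative intensity = 0.245314 / 0.439685 × 100 = 55.79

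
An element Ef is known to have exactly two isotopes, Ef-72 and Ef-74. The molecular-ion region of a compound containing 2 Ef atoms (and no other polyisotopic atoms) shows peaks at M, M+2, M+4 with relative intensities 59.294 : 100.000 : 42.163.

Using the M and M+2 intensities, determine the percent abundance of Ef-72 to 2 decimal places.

Let p = fractional abundance of Ef-72. I(M+2)/I(M) = [C(2,1)·p^1·(1−p)] / p^2 = 2·(1−p)/p = 100.000/59.294 = 1.6865
(1−p)/p = 1.6865/2 = 0.8433  ⇒  p = 1/(1 + 0.8433) = 0.5425
Ef-72: 54.25%, Ef-74: 45.75%.

54.25%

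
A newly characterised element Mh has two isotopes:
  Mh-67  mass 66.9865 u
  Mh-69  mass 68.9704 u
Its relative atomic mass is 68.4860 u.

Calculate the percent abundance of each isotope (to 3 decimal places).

Mh-67: 24.417%, Mh-69: 75.583%

With x = fraction of Mh-67 (so Mh-69 is 1 − x):
66.9865·x + 68.9704·(1 − x) = 68.4860
(66.9865 − 68.9704)·x = 68.4860 − 68.9704
x = -0.4844 / -1.9839 = 0.24417 → 24.417% Mh-67, 75.583% Mh-69.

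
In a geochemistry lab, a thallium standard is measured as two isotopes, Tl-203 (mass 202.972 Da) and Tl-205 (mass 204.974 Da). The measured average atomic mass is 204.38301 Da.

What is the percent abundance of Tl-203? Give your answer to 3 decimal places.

29.520%

Let x be the fractional abundance of Tl-203; then Tl-205 has abundance 1 − x.
202.972·x + 204.974·(1 − x) = 204.38301
(202.972 − 204.974)·x = 204.38301 − 204.974
x = -0.59099 / -2.002 = 0.29520 → 29.520% Tl-203, 70.480% Tl-205.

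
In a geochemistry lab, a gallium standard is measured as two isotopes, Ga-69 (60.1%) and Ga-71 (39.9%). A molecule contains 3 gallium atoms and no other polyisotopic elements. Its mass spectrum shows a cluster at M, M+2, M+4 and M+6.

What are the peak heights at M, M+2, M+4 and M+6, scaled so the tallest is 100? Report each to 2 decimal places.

Each Ga atom is independently Ga-69 (p = 0.601) or Ga-71 (q = 0.399); the cluster is the binomial expansion (p + q)^3.
P(M) = 0.601^3 = 0.217082
P(M+2) = 3 × 0.601^2 × 0.399^1 = 0.432358
P(M+4) = 3 × 0.601^1 × 0.399^2 = 0.287039
P(M+6) = 0.399^3 = 0.063521
The M+2 peak is largest (0.432358); scaling to 100 gives 50.21 : 100.00 : 66.39 : 14.69.

50.21 : 100.00 : 66.39 : 14.69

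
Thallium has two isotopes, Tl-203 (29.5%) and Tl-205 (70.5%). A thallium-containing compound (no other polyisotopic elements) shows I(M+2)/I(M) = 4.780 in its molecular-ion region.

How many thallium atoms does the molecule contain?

With n Tl atoms, P(M+2)/P(M) = C(n,1)·p^(n−1)q / p^n = n·q/p = n · 0.705/0.295.
n = 4.780 × 0.295/0.705 = 2.00 ≈ 2

2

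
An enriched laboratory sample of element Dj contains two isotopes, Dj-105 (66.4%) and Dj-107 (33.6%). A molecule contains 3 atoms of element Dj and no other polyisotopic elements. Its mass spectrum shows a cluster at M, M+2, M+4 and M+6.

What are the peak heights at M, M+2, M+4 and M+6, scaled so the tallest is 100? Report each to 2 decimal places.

65.87 : 100.00 : 50.60 : 8.54

Each Dj atom is independently Dj-105 (p = 0.664) or Dj-107 (q = 0.336); the cluster is the binomial expansion (p + q)^3.
P(M) = 0.664^3 = 0.292755
P(M+2) = 3 × 0.664^2 × 0.336^1 = 0.444423
P(M+4) = 3 × 0.664^1 × 0.336^2 = 0.224889
P(M+6) = 0.336^3 = 0.037933
The M+2 peak is largest (0.444423); scaling to 100 gives 65.87 : 100.00 : 50.60 : 8.54.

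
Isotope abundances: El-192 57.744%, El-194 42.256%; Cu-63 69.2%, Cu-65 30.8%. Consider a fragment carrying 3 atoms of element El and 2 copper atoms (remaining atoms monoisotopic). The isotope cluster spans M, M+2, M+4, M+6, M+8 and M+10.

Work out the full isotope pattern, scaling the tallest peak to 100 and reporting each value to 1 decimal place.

Element El pattern (n=3): 0.19253983 : 0.42269136 : 0.30931778 : 0.07545103
Copper pattern (n=2): 0.478864 : 0.426272 : 0.094864
Convolve the two distributions (both contribute in 2-u steps):
  M: 0.19253983×0.478864 = 0.092200
  M+2: 0.19253983×0.426272 + 0.42269136×0.478864 = 0.284486
  M+4: 0.19253983×0.094864 + 0.42269136×0.426272 + 0.30931778×0.478864 = 0.346568
  M+6: 0.42269136×0.094864 + 0.30931778×0.426272 + 0.07545103×0.478864 = 0.208082
  M+8: 0.30931778×0.094864 + 0.07545103×0.426272 = 0.061506
  M+10: 0.07545103×0.094864 = 0.007158
Scale to base peak (0.346568) = 100: 26.6 : 82.1 : 100.0 : 60.0 : 17.7 : 2.1

26.6 : 82.1 : 100.0 : 60.0 : 17.7 : 2.1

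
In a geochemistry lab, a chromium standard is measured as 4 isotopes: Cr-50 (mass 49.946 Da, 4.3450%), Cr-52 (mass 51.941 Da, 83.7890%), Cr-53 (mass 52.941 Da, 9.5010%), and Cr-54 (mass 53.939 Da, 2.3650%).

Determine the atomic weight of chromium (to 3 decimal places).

51.997 Da

Average mass = Σ (abundance × isotope mass) = 0.043450 × 49.946 + 0.837890 × 51.941 + 0.095010 × 52.941 + 0.023650 × 53.939
= 2.1702 + 43.5208 + 5.0299 + 1.2757 = 51.9966 Da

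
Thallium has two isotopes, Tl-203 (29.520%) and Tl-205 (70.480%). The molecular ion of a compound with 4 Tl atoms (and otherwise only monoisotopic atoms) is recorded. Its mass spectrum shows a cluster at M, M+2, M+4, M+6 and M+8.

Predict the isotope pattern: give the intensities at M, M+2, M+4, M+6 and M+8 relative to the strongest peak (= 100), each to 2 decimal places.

Expanding (0.29520 + 0.70480)^4:
P(M) = 0.29520^4 = 0.007594
P(M+2) = 4 × 0.29520^3 × 0.70480^1 = 0.072523
P(M+4) = 6 × 0.29520^2 × 0.70480^2 = 0.259726
P(M+6) = 4 × 0.29520^1 × 0.70480^3 = 0.413403
P(M+8) = 0.70480^4 = 0.246754
The M+6 peak is largest (0.413403); scaling to 100 gives 1.84 : 17.54 : 62.83 : 100.00 : 59.69.

1.84 : 17.54 : 62.83 : 100.00 : 59.69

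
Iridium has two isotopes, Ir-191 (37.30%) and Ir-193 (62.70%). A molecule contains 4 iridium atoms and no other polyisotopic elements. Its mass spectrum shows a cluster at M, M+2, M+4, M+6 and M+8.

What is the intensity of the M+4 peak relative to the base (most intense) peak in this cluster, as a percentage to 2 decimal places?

Term probabilities: M 0.0194, M+2 0.1302, M+4 0.3282, M+6 0.3678, M+8 0.1546. Base peak = M+6.
P(M+6) = C(4,3) × 0.3730^1 × 0.6270^3 = 4 × 0.3730 × 0.24649188 = 0.367766 (base)
P(M+4) = C(4,2) × 0.3730^2 × 0.6270^2 = 6 × 0.139129 × 0.393129 = 0.328174
Relative intensity = 0.328174 / 0.367766 × 100 = 89.23

89.23%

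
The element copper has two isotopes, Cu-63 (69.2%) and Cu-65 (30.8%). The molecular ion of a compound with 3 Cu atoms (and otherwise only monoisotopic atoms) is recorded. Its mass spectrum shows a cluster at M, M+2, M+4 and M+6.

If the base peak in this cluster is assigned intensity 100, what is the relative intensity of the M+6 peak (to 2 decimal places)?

6.60

Term probabilities: M 0.3314, M+2 0.4425, M+4 0.1969, M+6 0.0292. Base peak = M+2.
P(M+2) = C(3,1) × 0.692^2 × 0.308^1 = 3 × 0.478864 × 0.3080 = 0.442470 (base)
P(M+6) = C(3,3) × 0.692^0 × 0.308^3 = 1 × 1.0000 × 0.02921811 = 0.029218
Relative intensity = 0.029218 / 0.442470 × 100 = 6.60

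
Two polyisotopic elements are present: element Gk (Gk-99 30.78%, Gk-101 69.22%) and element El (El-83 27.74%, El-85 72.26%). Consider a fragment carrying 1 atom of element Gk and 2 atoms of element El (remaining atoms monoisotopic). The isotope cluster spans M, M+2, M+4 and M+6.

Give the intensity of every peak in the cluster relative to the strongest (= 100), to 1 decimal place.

Element Gk pattern (n=1): 0.3078 : 0.6922
Element El pattern (n=2): 0.07695076 : 0.40089848 : 0.52215076
Convolve the two distributions (both contribute in 2-u steps):
  M: 0.3078×0.07695076 = 0.023685
  M+2: 0.3078×0.40089848 + 0.6922×0.07695076 = 0.176662
  M+4: 0.3078×0.52215076 + 0.6922×0.40089848 = 0.438220
  M+6: 0.6922×0.52215076 = 0.361433
Scale to base peak (0.438220) = 100: 5.4 : 40.3 : 100.0 : 82.5

5.4 : 40.3 : 100.0 : 82.5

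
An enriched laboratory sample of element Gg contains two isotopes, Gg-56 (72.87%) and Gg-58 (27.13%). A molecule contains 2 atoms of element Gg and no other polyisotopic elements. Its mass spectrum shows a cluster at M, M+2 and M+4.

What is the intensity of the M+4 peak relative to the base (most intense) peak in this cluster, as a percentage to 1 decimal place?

13.9%

(0.7287 + 0.2713)^2 gives M 0.5310, M+2 0.3954, M+4 0.0736; the largest is M.
P(M) = C(2,0) × 0.7287^2 × 0.2713^0 = 1 × 0.53100369 × 1.0000 = 0.531004 (base)
P(M+4) = C(2,2) × 0.7287^0 × 0.2713^2 = 1 × 1.0000 × 0.07360369 = 0.073604
Relative intensity = 0.073604 / 0.531004 × 100 = 13.9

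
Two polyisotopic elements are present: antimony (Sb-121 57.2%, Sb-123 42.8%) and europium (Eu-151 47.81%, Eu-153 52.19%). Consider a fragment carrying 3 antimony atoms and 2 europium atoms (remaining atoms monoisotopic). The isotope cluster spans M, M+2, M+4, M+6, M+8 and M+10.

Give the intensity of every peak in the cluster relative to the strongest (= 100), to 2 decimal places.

12.87 : 56.97 : 100.00 : 86.99 : 37.52 : 6.42

Antimony pattern (n=3): 0.18714925 : 0.42010426 : 0.31434374 : 0.07840275
Europium pattern (n=2): 0.22857961 : 0.49904078 : 0.27237961
Convolve the two distributions (both contribute in 2-u steps):
  M: 0.18714925×0.22857961 = 0.042779
  M+2: 0.18714925×0.49904078 + 0.42010426×0.22857961 = 0.189422
  M+4: 0.18714925×0.27237961 + 0.42010426×0.49904078 + 0.31434374×0.22857961 = 0.332477
  M+6: 0.42010426×0.27237961 + 0.31434374×0.49904078 + 0.07840275×0.22857961 = 0.289219
  M+8: 0.31434374×0.27237961 + 0.07840275×0.49904078 = 0.124747
  M+10: 0.07840275×0.27237961 = 0.021355
Scale to base peak (0.332477) = 100: 12.87 : 56.97 : 100.00 : 86.99 : 37.52 : 6.42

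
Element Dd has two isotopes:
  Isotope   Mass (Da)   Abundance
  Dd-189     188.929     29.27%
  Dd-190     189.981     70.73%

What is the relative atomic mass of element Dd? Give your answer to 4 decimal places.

189.6731 Da

The abundance-weighted mean is 0.2927 × 188.929 + 0.7073 × 189.981
= 55.29952 + 134.37356 = 189.67308 Da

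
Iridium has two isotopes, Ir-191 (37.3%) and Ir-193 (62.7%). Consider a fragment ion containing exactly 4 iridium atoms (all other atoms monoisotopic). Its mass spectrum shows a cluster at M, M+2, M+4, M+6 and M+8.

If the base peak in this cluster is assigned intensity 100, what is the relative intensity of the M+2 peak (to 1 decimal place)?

35.4

Binomial terms of (0.373 + 0.627)^4: M 0.0194, M+2 0.1302, M+4 0.3282, M+6 0.3678, M+8 0.1546 → M+6 is the base peak.
P(M+6) = C(4,3) × 0.373^1 × 0.627^3 = 4 × 0.3730 × 0.24649188 = 0.367766 (base)
P(M+2) = C(4,1) × 0.373^3 × 0.627^1 = 4 × 0.05189512 × 0.6270 = 0.130153
Relative intensity = 0.130153 / 0.367766 × 100 = 35.4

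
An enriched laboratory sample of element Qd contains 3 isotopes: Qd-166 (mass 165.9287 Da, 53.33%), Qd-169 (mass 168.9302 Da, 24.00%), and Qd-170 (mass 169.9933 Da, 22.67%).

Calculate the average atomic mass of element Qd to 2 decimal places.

167.57 Da

Ar = Σ fᵢ·mᵢ = 0.5333 × 165.9287 + 0.2400 × 168.9302 + 0.2267 × 169.9933
= 88.48978 + 40.54325 + 38.53748 = 167.57051 Da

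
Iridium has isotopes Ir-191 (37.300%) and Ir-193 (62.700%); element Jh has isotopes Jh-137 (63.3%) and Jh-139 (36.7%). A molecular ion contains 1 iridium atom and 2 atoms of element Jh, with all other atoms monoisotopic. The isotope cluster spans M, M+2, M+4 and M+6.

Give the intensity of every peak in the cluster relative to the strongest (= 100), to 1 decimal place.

35.2 : 100.0 : 80.5 : 19.9

Iridium pattern (n=1): 0.3730 : 0.6270
Element Jh pattern (n=2): 0.400689 : 0.464622 : 0.134689
Convolve the two distributions (both contribute in 2-u steps):
  M: 0.3730×0.400689 = 0.149457
  M+2: 0.3730×0.464622 + 0.6270×0.400689 = 0.424536
  M+4: 0.3730×0.134689 + 0.6270×0.464622 = 0.341557
  M+6: 0.6270×0.134689 = 0.084450
Scale to base peak (0.424536) = 100: 35.2 : 100.0 : 80.5 : 19.9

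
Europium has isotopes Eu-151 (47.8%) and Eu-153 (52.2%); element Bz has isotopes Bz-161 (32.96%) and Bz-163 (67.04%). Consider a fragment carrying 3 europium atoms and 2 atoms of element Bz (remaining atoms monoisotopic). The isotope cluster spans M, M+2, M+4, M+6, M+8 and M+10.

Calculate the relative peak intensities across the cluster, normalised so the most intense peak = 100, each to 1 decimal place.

Europium pattern (n=3): 0.10921535 : 0.35780594 : 0.39074206 : 0.14223665
Element Bz pattern (n=2): 0.10863616 : 0.44192768 : 0.44943616
Convolve the two distributions (both contribute in 2-u steps):
  M: 0.10921535×0.10863616 = 0.011865
  M+2: 0.10921535×0.44192768 + 0.35780594×0.10863616 = 0.087136
  M+4: 0.10921535×0.44943616 + 0.35780594×0.44192768 + 0.39074206×0.10863616 = 0.249658
  M+6: 0.35780594×0.44943616 + 0.39074206×0.44192768 + 0.14223665×0.10863616 = 0.348943
  M+8: 0.39074206×0.44943616 + 0.14223665×0.44192768 = 0.238472
  M+10: 0.14223665×0.44943616 = 0.063926
Scale to base peak (0.348943) = 100: 3.4 : 25.0 : 71.5 : 100.0 : 68.3 : 18.3

3.4 : 25.0 : 71.5 : 100.0 : 68.3 : 18.3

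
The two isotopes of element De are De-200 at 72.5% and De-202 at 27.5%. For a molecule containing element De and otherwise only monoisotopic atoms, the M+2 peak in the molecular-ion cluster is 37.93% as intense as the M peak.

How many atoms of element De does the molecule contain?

1

With n De atoms, P(M+2)/P(M) = C(n,1)·p^(n−1)q / p^n = n·q/p = n · 0.275/0.725.
n = 0.3793 × 0.725/0.275 = 1.00 ≈ 1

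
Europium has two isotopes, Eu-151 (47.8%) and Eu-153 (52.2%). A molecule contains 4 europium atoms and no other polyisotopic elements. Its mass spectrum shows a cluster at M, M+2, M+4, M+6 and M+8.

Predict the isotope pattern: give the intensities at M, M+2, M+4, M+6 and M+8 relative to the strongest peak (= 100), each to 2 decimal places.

13.98 : 61.05 : 100.00 : 72.80 : 19.88

Each Eu atom is independently Eu-151 (p = 0.478) or Eu-153 (q = 0.522); the cluster is the binomial expansion (p + q)^4.
P(M) = 0.478^4 = 0.052205
P(M+2) = 4 × 0.478^3 × 0.522^1 = 0.228042
P(M+4) = 6 × 0.478^2 × 0.522^2 = 0.373549
P(M+6) = 4 × 0.478^1 × 0.522^3 = 0.271956
P(M+8) = 0.522^4 = 0.074248
The M+4 peak is largest (0.373549); scaling to 100 gives 13.98 : 61.05 : 100.00 : 72.80 : 19.88.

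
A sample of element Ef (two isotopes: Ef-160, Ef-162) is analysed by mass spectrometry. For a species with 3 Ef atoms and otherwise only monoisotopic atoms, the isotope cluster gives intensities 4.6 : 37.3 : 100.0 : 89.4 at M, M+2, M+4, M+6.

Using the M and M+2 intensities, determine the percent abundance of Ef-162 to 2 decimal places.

Let p = fractional abundance of Ef-160. I(M+2)/I(M) = [C(3,1)·p^2·(1−p)] / p^3 = 3·(1−p)/p = 37.3/4.6 = 8.1087
(1−p)/p = 8.1087/3 = 2.7029  ⇒  p = 1/(1 + 2.7029) = 0.2701
Ef-160: 27.01%, Ef-162: 72.99%.

72.99%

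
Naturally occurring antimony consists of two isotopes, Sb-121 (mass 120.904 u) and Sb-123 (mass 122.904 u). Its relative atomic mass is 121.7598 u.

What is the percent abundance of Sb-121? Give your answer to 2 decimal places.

Writing the weighted mean with unknown fraction x of Sb-121:
120.904·x + 122.904·(1 − x) = 121.7598
(120.904 − 122.904)·x = 121.7598 − 122.904
x = -1.1442 / -2.000 = 0.57210 → 57.21% Sb-121, 42.79% Sb-123.

57.21%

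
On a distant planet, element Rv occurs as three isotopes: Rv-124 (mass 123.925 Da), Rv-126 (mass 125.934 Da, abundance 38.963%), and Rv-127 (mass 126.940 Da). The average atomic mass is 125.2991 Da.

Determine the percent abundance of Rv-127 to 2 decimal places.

19.61%

Let x and y be the fractions of Rv-124 and Rv-127. Then x + y = 1 − 0.38963 = 0.61037 and 123.925x + 126.940y = 125.2991 − 0.38963×125.934 = 76.23143558.
Substituting: 123.925x + 126.940(0.61037 − x) = 76.23143558
(123.925 − 126.940)x = -1.24893222  ⇒  x = 0.41424, y = 0.19613
Rv-124: 41.42%, Rv-127: 19.61%.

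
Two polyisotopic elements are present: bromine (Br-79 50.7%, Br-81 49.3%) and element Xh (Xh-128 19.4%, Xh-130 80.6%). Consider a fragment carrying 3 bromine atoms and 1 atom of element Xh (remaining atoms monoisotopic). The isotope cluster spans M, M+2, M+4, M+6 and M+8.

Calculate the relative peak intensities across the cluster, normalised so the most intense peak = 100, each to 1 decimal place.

Bromine pattern (n=3): 0.13032384 : 0.38017547 : 0.36967753 : 0.11982316
Element Xh pattern (n=1): 0.1940 : 0.8060
Convolve the two distributions (both contribute in 2-u steps):
  M: 0.13032384×0.1940 = 0.025283
  M+2: 0.13032384×0.8060 + 0.38017547×0.1940 = 0.178795
  M+4: 0.38017547×0.8060 + 0.36967753×0.1940 = 0.378139
  M+6: 0.36967753×0.8060 + 0.11982316×0.1940 = 0.321206
  M+8: 0.11982316×0.8060 = 0.096577
Scale to base peak (0.378139) = 100: 6.7 : 47.3 : 100.0 : 84.9 : 25.5

6.7 : 47.3 : 100.0 : 84.9 : 25.5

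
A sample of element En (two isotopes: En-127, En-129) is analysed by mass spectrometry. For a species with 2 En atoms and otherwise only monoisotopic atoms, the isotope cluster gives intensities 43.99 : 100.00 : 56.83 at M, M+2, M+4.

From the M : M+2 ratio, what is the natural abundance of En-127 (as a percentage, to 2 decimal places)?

46.80%

If p is the fraction of En that is En-127, then I(M+2)/I(M) = [C(2,1)·p^1·(1−p)] / p^2 = 2·(1−p)/p = 100.00/43.99 = 2.2732
(1−p)/p = 2.2732/2 = 1.1366  ⇒  p = 1/(1 + 1.1366) = 0.4680
En-127: 46.80%, En-129: 53.20%.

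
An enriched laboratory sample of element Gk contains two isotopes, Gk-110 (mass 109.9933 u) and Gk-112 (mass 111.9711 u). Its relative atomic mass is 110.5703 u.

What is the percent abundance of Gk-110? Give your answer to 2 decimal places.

70.83%

Let x be the fractional abundance of Gk-110; then Gk-112 has abundance 1 − x.
109.9933·x + 111.9711·(1 − x) = 110.5703
(109.9933 − 111.9711)·x = 110.5703 − 111.9711
x = -1.4008 / -1.9778 = 0.70826 → 70.83% Gk-110, 29.17% Gk-112.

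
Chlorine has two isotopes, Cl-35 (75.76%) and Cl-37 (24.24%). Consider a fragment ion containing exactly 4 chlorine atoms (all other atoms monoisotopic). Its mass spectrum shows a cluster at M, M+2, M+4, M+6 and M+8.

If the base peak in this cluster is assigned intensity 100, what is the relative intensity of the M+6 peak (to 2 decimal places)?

10.24

Term probabilities: M 0.3294, M+2 0.4216, M+4 0.2023, M+6 0.0432, M+8 0.0035. Base peak = M+2.
P(M+2) = C(4,1) × 0.7576^3 × 0.2424^1 = 4 × 0.4348304 × 0.2424 = 0.421612 (base)
P(M+6) = C(4,3) × 0.7576^1 × 0.2424^3 = 4 × 0.7576 × 0.01424288 = 0.043162
Relative intensity = 0.043162 / 0.421612 × 100 = 10.24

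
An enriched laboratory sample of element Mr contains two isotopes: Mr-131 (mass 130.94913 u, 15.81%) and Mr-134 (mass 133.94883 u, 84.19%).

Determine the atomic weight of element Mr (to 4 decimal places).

133.4746 u

Weight each isotope mass by its fractional abundance: 0.1581 × 130.94913 + 0.8419 × 133.94883
= 20.703057 + 112.771520 = 133.474577 u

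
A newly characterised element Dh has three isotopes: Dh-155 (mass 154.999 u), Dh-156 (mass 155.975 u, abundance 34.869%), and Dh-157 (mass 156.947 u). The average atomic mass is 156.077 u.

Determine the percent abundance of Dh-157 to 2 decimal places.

37.87%

Let x and y be the fractions of Dh-155 and Dh-157. Then x + y = 1 − 0.34869 = 0.65131 and 154.999x + 156.947y = 156.077 − 0.34869×155.975 = 101.69007725.
Substituting: 154.999x + 156.947(0.65131 − x) = 101.69007725
(154.999 − 156.947)x = -0.53107332  ⇒  x = 0.27262, y = 0.37869
Dh-155: 27.26%, Dh-157: 37.87%.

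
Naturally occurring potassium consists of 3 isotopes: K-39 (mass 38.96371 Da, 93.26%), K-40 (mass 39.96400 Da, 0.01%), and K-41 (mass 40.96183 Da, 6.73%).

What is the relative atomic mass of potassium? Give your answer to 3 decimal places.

Ar = Σ fᵢ·mᵢ = 0.9326 × 38.96371 + 0.0001 × 39.96400 + 0.0673 × 40.96183
= 36.337556 + 0.003996 + 2.756731 = 39.098283 Da

39.098 Da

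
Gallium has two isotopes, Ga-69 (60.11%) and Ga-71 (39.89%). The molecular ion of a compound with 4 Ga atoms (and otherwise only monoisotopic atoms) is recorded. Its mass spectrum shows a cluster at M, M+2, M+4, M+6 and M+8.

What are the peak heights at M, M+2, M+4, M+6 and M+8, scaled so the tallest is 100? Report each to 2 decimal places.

Expanding (0.6011 + 0.3989)^4:
P(M) = 0.6011^4 = 0.130553
P(M+2) = 4 × 0.6011^3 × 0.3989^1 = 0.346549
P(M+4) = 6 × 0.6011^2 × 0.3989^2 = 0.344963
P(M+6) = 4 × 0.6011^1 × 0.3989^3 = 0.152616
P(M+8) = 0.3989^4 = 0.025320
The M+2 peak is largest (0.346549); scaling to 100 gives 37.67 : 100.00 : 99.54 : 44.04 : 7.31.

37.67 : 100.00 : 99.54 : 44.04 : 7.31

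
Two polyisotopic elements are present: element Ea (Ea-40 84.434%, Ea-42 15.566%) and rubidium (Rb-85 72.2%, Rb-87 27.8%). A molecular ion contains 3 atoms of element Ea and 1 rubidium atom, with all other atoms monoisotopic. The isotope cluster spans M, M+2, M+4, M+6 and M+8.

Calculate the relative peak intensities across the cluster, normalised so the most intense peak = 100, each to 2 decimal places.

100.00 : 93.81 : 31.49 : 4.55 : 0.24

Element Ea pattern (n=3): 0.60193846 : 0.33291473 : 0.06137516 : 0.00377165
Rubidium pattern (n=1): 0.7220 : 0.2780
Convolve the two distributions (both contribute in 2-u steps):
  M: 0.60193846×0.7220 = 0.434600
  M+2: 0.60193846×0.2780 + 0.33291473×0.7220 = 0.407703
  M+4: 0.33291473×0.2780 + 0.06137516×0.7220 = 0.136863
  M+6: 0.06137516×0.2780 + 0.00377165×0.7220 = 0.019785
  M+8: 0.00377165×0.2780 = 0.001049
Scale to base peak (0.434600) = 100: 100.00 : 93.81 : 31.49 : 4.55 : 0.24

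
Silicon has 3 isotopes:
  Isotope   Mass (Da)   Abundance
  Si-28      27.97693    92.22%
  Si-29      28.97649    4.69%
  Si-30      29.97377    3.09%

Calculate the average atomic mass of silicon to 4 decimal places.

28.0855 Da

The abundance-weighted mean is 0.9222 × 27.97693 + 0.0469 × 28.97649 + 0.0309 × 29.97377
= 25.800325 + 1.358997 + 0.926189 = 28.085511 Da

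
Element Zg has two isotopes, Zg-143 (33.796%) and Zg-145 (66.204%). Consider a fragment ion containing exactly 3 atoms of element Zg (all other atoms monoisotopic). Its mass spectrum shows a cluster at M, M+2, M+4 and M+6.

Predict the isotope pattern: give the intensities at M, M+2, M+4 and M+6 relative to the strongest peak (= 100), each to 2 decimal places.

Each Zg atom is independently Zg-143 (p = 0.33796) or Zg-145 (q = 0.66204); the cluster is the binomial expansion (p + q)^3.
P(M) = 0.33796^3 = 0.038601
P(M+2) = 3 × 0.33796^2 × 0.66204^1 = 0.226849
P(M+4) = 3 × 0.33796^1 × 0.66204^2 = 0.444381
P(M+6) = 0.66204^3 = 0.290170
The M+4 peak is largest (0.444381); scaling to 100 gives 8.69 : 51.05 : 100.00 : 65.30.

8.69 : 51.05 : 100.00 : 65.30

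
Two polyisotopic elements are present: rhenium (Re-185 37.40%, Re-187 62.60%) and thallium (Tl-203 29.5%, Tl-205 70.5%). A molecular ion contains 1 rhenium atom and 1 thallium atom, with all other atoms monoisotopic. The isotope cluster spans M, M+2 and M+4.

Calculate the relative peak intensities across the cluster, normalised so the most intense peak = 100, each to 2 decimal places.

24.61 : 100.00 : 98.44

Rhenium pattern (n=1): 0.3740 : 0.6260
Thallium pattern (n=1): 0.2950 : 0.7050
Convolve the two distributions (both contribute in 2-u steps):
  M: 0.3740×0.2950 = 0.110330
  M+2: 0.3740×0.7050 + 0.6260×0.2950 = 0.448340
  M+4: 0.6260×0.7050 = 0.441330
Scale to base peak (0.448340) = 100: 24.61 : 100.00 : 98.44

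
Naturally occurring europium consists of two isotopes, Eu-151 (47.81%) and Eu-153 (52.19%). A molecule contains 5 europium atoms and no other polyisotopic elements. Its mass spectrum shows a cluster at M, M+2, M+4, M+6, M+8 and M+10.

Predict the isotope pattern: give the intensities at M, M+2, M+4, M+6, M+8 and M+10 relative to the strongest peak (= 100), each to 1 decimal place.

The 5 Eu atoms are independent, so intensities follow the terms of (0.4781 + 0.5219)^5.
P(M) = 0.4781^5 = 0.024980
P(M+2) = 5 × 0.4781^4 × 0.5219^1 = 0.136343
P(M+4) = 10 × 0.4781^3 × 0.5219^2 = 0.297667
P(M+6) = 10 × 0.4781^2 × 0.5219^3 = 0.324937
P(M+8) = 5 × 0.4781^1 × 0.5219^4 = 0.177353
P(M+10) = 0.5219^5 = 0.038720
The M+6 peak is largest (0.324937); scaling to 100 gives 7.7 : 42.0 : 91.6 : 100.0 : 54.6 : 11.9.

7.7 : 42.0 : 91.6 : 100.0 : 54.6 : 11.9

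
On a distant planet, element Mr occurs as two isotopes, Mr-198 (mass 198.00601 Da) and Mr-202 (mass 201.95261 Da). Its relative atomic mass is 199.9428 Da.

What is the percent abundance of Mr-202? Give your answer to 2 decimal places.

49.07%

Writing the weighted mean with unknown fraction x of Mr-198:
198.00601·x + 201.95261·(1 − x) = 199.9428
(198.00601 − 201.95261)·x = 199.9428 − 201.95261
x = -2.00981 / -3.94660 = 0.50925 → 50.93% Mr-198, 49.07% Mr-202.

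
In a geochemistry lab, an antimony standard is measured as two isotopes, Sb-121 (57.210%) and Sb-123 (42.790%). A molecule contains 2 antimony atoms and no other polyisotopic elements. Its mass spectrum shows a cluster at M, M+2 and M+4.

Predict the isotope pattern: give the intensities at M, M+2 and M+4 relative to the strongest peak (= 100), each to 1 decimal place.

The 2 Sb atoms are independent, so intensities follow the terms of (0.57210 + 0.42790)^2.
P(M) = 0.57210^2 = 0.327298
P(M+2) = 2 × 0.57210^1 × 0.42790^1 = 0.489603
P(M+4) = 0.42790^2 = 0.183098
The M+2 peak is largest (0.489603); scaling to 100 gives 66.8 : 100.0 : 37.4.

66.8 : 100.0 : 37.4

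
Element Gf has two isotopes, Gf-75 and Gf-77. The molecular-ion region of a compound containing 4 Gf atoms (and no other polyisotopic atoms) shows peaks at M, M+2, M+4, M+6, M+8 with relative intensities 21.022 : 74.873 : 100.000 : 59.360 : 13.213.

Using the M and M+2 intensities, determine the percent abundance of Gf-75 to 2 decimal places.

52.90%

Write p for the Gf-75 fraction. I(M+2)/I(M) = [C(4,1)·p^3·(1−p)] / p^4 = 4·(1−p)/p = 74.873/21.022 = 3.5616
(1−p)/p = 3.5616/4 = 0.8904  ⇒  p = 1/(1 + 0.8904) = 0.5290
Gf-75: 52.90%, Gf-77: 47.10%.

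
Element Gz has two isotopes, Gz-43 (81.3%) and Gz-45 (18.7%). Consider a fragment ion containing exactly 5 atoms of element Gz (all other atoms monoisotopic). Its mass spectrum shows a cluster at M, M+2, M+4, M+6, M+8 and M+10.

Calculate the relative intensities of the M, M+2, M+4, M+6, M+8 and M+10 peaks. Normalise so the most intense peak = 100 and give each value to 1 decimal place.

87.0 : 100.0 : 46.0 : 10.6 : 1.2 : 0.1

Each Gz atom is independently Gz-43 (p = 0.813) or Gz-45 (q = 0.187); the cluster is the binomial expansion (p + q)^5.
P(M) = 0.813^5 = 0.355183
P(M+2) = 5 × 0.813^4 × 0.187^1 = 0.408483
P(M+4) = 10 × 0.813^3 × 0.187^2 = 0.187912
P(M+6) = 10 × 0.813^2 × 0.187^3 = 0.043222
P(M+8) = 5 × 0.813^1 × 0.187^4 = 0.004971
P(M+10) = 0.187^5 = 0.000229
The M+2 peak is largest (0.408483); scaling to 100 gives 87.0 : 100.0 : 46.0 : 10.6 : 1.2 : 0.1.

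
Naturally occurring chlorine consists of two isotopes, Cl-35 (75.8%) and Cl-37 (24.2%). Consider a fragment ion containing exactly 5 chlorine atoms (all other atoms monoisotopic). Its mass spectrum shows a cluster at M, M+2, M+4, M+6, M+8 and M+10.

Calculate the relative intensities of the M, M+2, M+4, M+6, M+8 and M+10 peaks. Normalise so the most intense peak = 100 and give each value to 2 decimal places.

62.64 : 100.00 : 63.85 : 20.39 : 3.25 : 0.21

Expanding (0.758 + 0.242)^5:
P(M) = 0.758^5 = 0.250234
P(M+2) = 5 × 0.758^4 × 0.242^1 = 0.399450
P(M+4) = 10 × 0.758^3 × 0.242^2 = 0.255058
P(M+6) = 10 × 0.758^2 × 0.242^3 = 0.081430
P(M+8) = 5 × 0.758^1 × 0.242^4 = 0.012999
P(M+10) = 0.242^5 = 0.000830
The M+2 peak is largest (0.399450); scaling to 100 gives 62.64 : 100.00 : 63.85 : 20.39 : 3.25 : 0.21.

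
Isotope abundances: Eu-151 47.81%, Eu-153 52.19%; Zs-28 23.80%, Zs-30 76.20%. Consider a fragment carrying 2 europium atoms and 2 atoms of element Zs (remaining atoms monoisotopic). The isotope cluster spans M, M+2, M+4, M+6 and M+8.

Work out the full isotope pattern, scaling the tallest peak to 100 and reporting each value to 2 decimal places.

3.33 : 28.61 : 84.71 : 100.00 : 40.70

Europium pattern (n=2): 0.22857961 : 0.49904078 : 0.27237961
Element Zs pattern (n=2): 0.056644 : 0.362712 : 0.580644
Convolve the two distributions (both contribute in 2-u steps):
  M: 0.22857961×0.056644 = 0.012948
  M+2: 0.22857961×0.362712 + 0.49904078×0.056644 = 0.111176
  M+4: 0.22857961×0.580644 + 0.49904078×0.362712 + 0.27237961×0.056644 = 0.329160
  M+6: 0.49904078×0.580644 + 0.27237961×0.362712 = 0.388560
  M+8: 0.27237961×0.580644 = 0.158156
Scale to base peak (0.388560) = 100: 3.33 : 28.61 : 84.71 : 100.00 : 40.70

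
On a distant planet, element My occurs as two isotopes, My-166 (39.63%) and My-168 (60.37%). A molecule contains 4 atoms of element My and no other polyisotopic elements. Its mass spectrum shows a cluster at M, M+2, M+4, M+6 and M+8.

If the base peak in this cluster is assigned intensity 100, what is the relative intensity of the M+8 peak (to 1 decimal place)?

38.1

Term probabilities: M 0.0247, M+2 0.1503, M+4 0.3434, M+6 0.3488, M+8 0.1328. Base peak = M+6.
P(M+6) = C(4,3) × 0.3963^1 × 0.6037^3 = 4 × 0.3963 × 0.22002069 = 0.348777 (base)
P(M+8) = C(4,4) × 0.3963^0 × 0.6037^4 = 1 × 1.0000 × 0.13282649 = 0.132826
Relative intensity = 0.132826 / 0.348777 × 100 = 38.1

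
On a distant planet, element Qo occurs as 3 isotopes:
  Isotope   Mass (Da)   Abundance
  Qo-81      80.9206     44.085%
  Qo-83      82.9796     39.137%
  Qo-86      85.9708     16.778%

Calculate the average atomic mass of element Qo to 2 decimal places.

The abundance-weighted mean is 0.44085 × 80.9206 + 0.39137 × 82.9796 + 0.16778 × 85.9708
= 35.67385 + 32.47573 + 14.42418 = 82.57376 Da

82.57 Da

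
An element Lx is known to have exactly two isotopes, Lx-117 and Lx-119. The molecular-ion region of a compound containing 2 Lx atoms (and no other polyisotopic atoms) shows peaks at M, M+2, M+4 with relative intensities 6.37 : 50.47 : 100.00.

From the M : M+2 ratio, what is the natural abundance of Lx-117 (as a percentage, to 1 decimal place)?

Let p = fractional abundance of Lx-117. I(M+2)/I(M) = [C(2,1)·p^1·(1−p)] / p^2 = 2·(1−p)/p = 50.47/6.37 = 7.9231
(1−p)/p = 7.9231/2 = 3.9615  ⇒  p = 1/(1 + 3.9615) = 0.2016
Lx-117: 20.2%, Lx-119: 79.8%.

20.2%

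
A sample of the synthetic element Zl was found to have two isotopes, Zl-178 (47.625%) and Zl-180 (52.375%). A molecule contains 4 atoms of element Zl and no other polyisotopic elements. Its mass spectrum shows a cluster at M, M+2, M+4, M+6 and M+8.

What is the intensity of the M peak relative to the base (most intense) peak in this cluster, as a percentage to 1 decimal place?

13.8%

Term probabilities: M 0.0514, M+2 0.2263, M+4 0.3733, M+6 0.2737, M+8 0.0752. Base peak = M+4.
P(M+4) = C(4,2) × 0.47625^2 × 0.52375^2 = 6 × 0.22681406 × 0.27431406 = 0.373310 (base)
P(M) = C(4,0) × 0.47625^4 × 0.52375^0 = 1 × 0.05144462 × 1.0000 = 0.051445
Relative intensity = 0.051445 / 0.373310 × 100 = 13.8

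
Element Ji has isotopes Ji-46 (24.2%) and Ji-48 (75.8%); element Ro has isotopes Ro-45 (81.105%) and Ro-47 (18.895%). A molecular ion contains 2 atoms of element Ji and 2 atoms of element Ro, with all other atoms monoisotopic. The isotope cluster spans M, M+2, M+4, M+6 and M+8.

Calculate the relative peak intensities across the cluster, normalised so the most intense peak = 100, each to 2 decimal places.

7.82 : 52.65 : 100.00 : 38.42 : 4.17

Element Ji pattern (n=2): 0.058564 : 0.366872 : 0.574564
Element Ro pattern (n=2): 0.6578021 : 0.30649579 : 0.0357021
Convolve the two distributions (both contribute in 2-u steps):
  M: 0.058564×0.6578021 = 0.038524
  M+2: 0.058564×0.30649579 + 0.366872×0.6578021 = 0.259279
  M+4: 0.058564×0.0357021 + 0.366872×0.30649579 + 0.574564×0.6578021 = 0.492485
  M+6: 0.366872×0.0357021 + 0.574564×0.30649579 = 0.189200
  M+8: 0.574564×0.0357021 = 0.020513
Scale to base peak (0.492485) = 100: 7.82 : 52.65 : 100.00 : 38.42 : 4.17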